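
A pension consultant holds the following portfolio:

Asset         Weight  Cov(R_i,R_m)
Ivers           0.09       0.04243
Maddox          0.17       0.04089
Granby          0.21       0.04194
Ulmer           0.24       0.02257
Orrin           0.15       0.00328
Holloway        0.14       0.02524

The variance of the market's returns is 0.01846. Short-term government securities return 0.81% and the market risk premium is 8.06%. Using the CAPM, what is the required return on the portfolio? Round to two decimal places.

β_Ivers = 0.04243 / 0.01846 = 2.2985
β_Maddox = 0.04089 / 0.01846 = 2.2151
β_Granby = 0.04194 / 0.01846 = 2.2719
β_Ulmer = 0.02257 / 0.01846 = 1.2226
β_Orrin = 0.00328 / 0.01846 = 0.1777
β_Holloway = 0.02524 / 0.01846 = 1.3673
β_P = Σ w_i β_i = 0.09×2.2985 + 0.17×2.2151 + 0.21×2.2719 + 0.24×1.2226 + 0.15×0.1777 + 0.14×1.3673 = 1.5720
E(R_P) = R_f + β_P × MRP = 0.81% + 1.5720 × 8.06% = 13.48%

13.48%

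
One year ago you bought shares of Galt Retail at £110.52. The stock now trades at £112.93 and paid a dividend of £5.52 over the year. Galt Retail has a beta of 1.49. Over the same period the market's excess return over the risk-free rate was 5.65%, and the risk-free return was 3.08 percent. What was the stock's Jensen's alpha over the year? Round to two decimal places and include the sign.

-4.32%

Realised HPR = (P1 + D1 − P0) / P0 = (112.93 + 5.52 − 110.52) / 110.52 = 7.93 / 110.52 = 7.1752%
CAPM required = R_f + β·MRP = 3.08% + 1.49 × 5.65% = 11.4985%
α = realised − required = 7.1752% − 11.4985% = -4.32%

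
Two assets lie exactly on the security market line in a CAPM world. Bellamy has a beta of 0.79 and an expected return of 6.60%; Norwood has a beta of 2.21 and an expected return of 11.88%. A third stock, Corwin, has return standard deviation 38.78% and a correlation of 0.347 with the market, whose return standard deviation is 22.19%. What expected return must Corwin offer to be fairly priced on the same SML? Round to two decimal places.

MRP = (11.88% − 6.60%) / (2.21 − 0.79) = 3.7183%
R_f = 6.60% − 0.79 × 3.7183% = 3.6625%
β_Corwin = ρ·σ_i/σ_m = 0.347 × 38.78 / 22.19 = 0.6064
E(R_Corwin) = R_f + β × MRP = 3.6625% + 0.6064 × 3.7183% = 5.92%

5.92%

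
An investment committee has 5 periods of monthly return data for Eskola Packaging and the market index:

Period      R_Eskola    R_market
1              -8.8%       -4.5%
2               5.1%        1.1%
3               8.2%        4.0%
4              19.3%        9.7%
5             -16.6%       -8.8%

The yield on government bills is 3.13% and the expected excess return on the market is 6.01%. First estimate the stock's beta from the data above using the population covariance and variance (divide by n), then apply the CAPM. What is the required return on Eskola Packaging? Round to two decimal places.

Mean R_i = (-8.8 + 5.1 + 8.2 + 19.3 − 16.6) / 5 = 1.4400%
Mean R_m = (-4.5 + 1.1 + 4.0 + 9.7 − 8.8) / 5 = 0.3000%
Σ(R_i − R̄_i)(R_m − R̄_m) = 409.1400  ⇒  Cov = 409.1400 / 5 = 81.8280
Σ(R_m − R̄_m)² = 208.5400  ⇒  Var(R_m) = 208.5400 / 5 = 41.7080
β = Cov / Var(R_m) = 81.8280 / 41.7080 = 1.9619
E(R) = R_f + β × MRP = 3.13% + 1.9619 × 6.01% = 14.92%

14.92%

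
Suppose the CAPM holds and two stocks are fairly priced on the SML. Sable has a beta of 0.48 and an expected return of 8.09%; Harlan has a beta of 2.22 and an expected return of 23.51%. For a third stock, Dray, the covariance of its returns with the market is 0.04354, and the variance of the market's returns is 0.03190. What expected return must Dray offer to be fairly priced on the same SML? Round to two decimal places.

MRP = (23.51% − 8.09%) / (2.22 − 0.48) = 8.8621%
R_f = 8.09% − 0.48 × 8.8621% = 3.8362%
β_Dray = Cov / Var(R_m) = 0.04354 / 0.03190 = 1.3649
E(R_Dray) = R_f + β × MRP = 3.8362% + 1.3649 × 8.8621% = 15.93%

15.93%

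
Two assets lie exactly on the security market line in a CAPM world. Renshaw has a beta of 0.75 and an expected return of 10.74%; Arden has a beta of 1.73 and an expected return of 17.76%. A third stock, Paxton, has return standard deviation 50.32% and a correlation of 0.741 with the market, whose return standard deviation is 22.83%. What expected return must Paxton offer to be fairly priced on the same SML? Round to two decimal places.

MRP = (17.76% − 10.74%) / (1.73 − 0.75) = 7.1633%
R_f = 10.74% − 0.75 × 7.1633% = 5.3675%
β_Paxton = ρ·σ_i/σ_m = 0.741 × 50.32 / 22.83 = 1.6333
E(R_Paxton) = R_f + β × MRP = 5.3675% + 1.6333 × 7.1633% = 17.07%

17.07%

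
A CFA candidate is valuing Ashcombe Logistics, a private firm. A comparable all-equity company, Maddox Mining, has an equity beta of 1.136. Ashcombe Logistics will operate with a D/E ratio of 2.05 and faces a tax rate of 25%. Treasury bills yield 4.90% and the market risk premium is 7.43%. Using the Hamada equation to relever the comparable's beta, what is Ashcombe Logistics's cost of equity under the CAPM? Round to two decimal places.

β_L = β_U × [1 + (1 − t)(D/E)] = 1.136 × [1 + (1 − 0.25) × 2.05]
    = 1.136 × [1 + 0.75 × 2.05] = 1.136 × 2.5375 = 2.8826
E(R) = R_f + β_L × MRP = 4.90% + 2.8826 × 7.43% = 26.32%

26.32%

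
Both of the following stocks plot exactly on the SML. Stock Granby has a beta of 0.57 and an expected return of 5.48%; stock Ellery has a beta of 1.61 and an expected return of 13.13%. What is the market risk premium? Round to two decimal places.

7.36%

Both satisfy E(R) = R_f + β·MRP, so the slope of the SML is
MRP = (13.13% − 5.48%) / (1.61 − 0.57) = 7.65% / 1.04 = 7.3558%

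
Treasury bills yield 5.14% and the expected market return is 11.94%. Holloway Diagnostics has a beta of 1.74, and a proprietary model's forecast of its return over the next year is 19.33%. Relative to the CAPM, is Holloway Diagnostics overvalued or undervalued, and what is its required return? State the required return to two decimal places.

Undervalued; required return 16.97%

MRP = 11.94% − 5.14% = 6.80%
Required return = R_f + β·MRP = 5.14% + 1.74 × 6.80% = 16.97%
Forecast 19.33% > required 16.97% → the stock plots above the SML → undervalued.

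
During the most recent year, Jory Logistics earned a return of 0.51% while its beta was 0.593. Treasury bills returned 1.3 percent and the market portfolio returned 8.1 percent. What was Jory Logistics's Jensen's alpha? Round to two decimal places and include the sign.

Market excess return = 8.1% − 1.3% = 6.80%
CAPM benchmark = R_f + β(R_m − R_f) = 1.3% + 0.593 × 6.8% = 5.3324%
α = actual − benchmark = 0.51% − 5.3324% = -4.82%

-4.82%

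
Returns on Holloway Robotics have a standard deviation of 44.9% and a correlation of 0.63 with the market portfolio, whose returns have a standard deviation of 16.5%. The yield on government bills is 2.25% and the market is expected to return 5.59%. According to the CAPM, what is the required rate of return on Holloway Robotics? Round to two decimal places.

7.98%

β = ρ × σ_i / σ_m = 0.63 × 44.9% / 16.5% = 1.7144
MRP = 5.59% − 2.25% = 3.34%
E(R) = 2.25% + 1.7144 × 3.34% = 7.98%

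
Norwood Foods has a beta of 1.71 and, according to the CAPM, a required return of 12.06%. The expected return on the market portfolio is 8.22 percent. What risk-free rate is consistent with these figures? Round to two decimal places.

2.81%

E(R) = R_f + β(E(R_m) − R_f) = R_f(1 − β) + β·E(R_m)
12.06% = R_f × (1 − 1.71) + 1.71 × 8.22%
12.06% = R_f × -0.71 + 14.0562%
R_f = (12.06% − 14.0562%) / -0.71 = 2.81%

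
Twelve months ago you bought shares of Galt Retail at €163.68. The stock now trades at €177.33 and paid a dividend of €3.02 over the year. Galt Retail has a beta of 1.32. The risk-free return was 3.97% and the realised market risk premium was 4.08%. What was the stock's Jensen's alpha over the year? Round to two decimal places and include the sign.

+0.83%

Realised HPR = (P1 + D1 − P0) / P0 = (177.33 + 3.02 − 163.68) / 163.68 = 16.67 / 163.68 = 10.1845%
CAPM required = R_f + β·MRP = 3.97% + 1.32 × 4.08% = 9.3556%
α = realised − required = 10.1845% − 9.3556% = +0.83%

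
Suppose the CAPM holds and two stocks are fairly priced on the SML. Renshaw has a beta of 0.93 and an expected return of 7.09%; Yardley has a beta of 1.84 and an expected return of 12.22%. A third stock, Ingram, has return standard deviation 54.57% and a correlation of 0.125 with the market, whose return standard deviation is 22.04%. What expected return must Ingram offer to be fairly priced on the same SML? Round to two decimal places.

MRP = (12.22% − 7.09%) / (1.84 − 0.93) = 5.6374%
R_f = 7.09% − 0.93 × 5.6374% = 1.8472%
β_Ingram = ρ·σ_i/σ_m = 0.125 × 54.57 / 22.04 = 0.3095
E(R_Ingram) = R_f + β × MRP = 1.8472% + 0.3095 × 5.6374% = 3.59%

3.59%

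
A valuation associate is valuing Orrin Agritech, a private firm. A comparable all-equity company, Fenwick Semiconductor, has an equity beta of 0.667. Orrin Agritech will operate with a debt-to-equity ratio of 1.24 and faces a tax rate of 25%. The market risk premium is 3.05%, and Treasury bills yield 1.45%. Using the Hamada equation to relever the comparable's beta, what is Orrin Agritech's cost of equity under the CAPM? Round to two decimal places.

β_L = β_U × [1 + (1 − t)(D/E)] = 0.667 × [1 + (1 − 0.25) × 1.24]
    = 0.667 × [1 + 0.75 × 1.24] = 0.667 × 1.9300 = 1.2873
E(R) = R_f + β_L × MRP = 1.45% + 1.2873 × 3.05% = 5.38%

5.38%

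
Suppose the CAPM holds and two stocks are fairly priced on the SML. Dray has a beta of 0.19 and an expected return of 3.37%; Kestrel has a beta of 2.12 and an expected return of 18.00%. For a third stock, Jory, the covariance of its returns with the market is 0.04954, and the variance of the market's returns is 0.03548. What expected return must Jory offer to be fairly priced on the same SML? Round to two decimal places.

MRP = (18.00% − 3.37%) / (2.12 − 0.19) = 7.5803%
R_f = 3.37% − 0.19 × 7.5803% = 1.9297%
β_Jory = Cov / Var(R_m) = 0.04954 / 0.03548 = 1.3963
E(R_Jory) = R_f + β × MRP = 1.9297% + 1.3963 × 7.5803% = 12.51%

12.51%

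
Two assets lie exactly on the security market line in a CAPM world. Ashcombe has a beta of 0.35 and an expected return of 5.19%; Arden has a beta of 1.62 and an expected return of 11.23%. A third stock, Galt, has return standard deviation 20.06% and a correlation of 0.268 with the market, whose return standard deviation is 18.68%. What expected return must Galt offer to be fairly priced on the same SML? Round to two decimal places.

MRP = (11.23% − 5.19%) / (1.62 − 0.35) = 4.7559%
R_f = 5.19% − 0.35 × 4.7559% = 3.5254%
β_Galt = ρ·σ_i/σ_m = 0.268 × 20.06 / 18.68 = 0.2878
E(R_Galt) = R_f + β × MRP = 3.5254% + 0.2878 × 4.7559% = 4.89%

4.89%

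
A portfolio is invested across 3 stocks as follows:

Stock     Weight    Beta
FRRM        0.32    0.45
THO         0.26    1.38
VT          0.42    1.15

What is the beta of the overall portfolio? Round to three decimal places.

β_P = Σ w_i β_i = 0.32×0.45 + 0.26×1.38 + 0.42×1.15 = 0.9858

0.986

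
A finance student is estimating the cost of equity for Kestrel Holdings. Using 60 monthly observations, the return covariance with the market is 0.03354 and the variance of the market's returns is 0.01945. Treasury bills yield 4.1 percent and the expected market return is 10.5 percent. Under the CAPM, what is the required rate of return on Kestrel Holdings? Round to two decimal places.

15.14%

β = Cov(R_i, R_m) / Var(R_m) = 0.03354 / 0.01945 = 1.7244
MRP = 10.5% − 4.1% = 6.40%
E(R) = R_f + β × MRP = 4.1% + 1.7244 × 6.4% = 15.14%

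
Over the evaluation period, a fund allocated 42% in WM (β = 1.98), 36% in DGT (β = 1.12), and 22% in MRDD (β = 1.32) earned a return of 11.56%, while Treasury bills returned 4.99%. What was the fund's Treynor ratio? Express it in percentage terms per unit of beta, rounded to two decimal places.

4.31%

β_P = 0.42×1.98 + 0.36×1.12 + 0.22×1.32 = 1.5252
Treynor = (R_P − R_f) / β_P = (11.56% − 4.99%) / 1.5252 = 6.57% / 1.5252 = 4.31%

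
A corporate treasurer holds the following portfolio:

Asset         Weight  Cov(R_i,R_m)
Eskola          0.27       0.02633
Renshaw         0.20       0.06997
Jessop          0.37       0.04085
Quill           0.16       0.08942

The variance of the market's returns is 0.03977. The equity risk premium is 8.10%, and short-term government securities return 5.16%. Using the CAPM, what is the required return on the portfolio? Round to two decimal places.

β_Eskola = 0.02633 / 0.03977 = 0.6621
β_Renshaw = 0.06997 / 0.03977 = 1.7594
β_Jessop = 0.04085 / 0.03977 = 1.0272
β_Quill = 0.08942 / 0.03977 = 2.2484
β_P = Σ w_i β_i = 0.27×0.6621 + 0.20×1.7594 + 0.37×1.0272 + 0.16×2.2484 = 1.2705
E(R_P) = R_f + β_P × MRP = 5.16% + 1.2705 × 8.10% = 15.45%

15.45%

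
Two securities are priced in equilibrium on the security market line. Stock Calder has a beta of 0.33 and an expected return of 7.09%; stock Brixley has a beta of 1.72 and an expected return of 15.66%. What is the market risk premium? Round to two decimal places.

6.17%

Both satisfy E(R) = R_f + β·MRP, so the slope of the SML is
MRP = (15.66% − 7.09%) / (1.72 − 0.33) = 8.57% / 1.39 = 6.1655%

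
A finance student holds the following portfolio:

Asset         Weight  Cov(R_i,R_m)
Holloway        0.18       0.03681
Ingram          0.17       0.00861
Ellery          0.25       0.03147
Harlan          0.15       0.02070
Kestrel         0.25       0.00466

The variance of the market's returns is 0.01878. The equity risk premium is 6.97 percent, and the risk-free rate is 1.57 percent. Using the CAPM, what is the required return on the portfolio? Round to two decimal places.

9.08%

β_Holloway = 0.03681 / 0.01878 = 1.9601
β_Ingram = 0.00861 / 0.01878 = 0.4585
β_Ellery = 0.03147 / 0.01878 = 1.6757
β_Harlan = 0.02070 / 0.01878 = 1.1022
β_Kestrel = 0.00466 / 0.01878 = 0.2481
β_P = Σ w_i β_i = 0.18×1.9601 + 0.17×0.4585 + 0.25×1.6757 + 0.15×1.1022 + 0.25×0.2481 = 1.0770
E(R_P) = R_f + β_P × MRP = 1.57% + 1.0770 × 6.97% = 9.08%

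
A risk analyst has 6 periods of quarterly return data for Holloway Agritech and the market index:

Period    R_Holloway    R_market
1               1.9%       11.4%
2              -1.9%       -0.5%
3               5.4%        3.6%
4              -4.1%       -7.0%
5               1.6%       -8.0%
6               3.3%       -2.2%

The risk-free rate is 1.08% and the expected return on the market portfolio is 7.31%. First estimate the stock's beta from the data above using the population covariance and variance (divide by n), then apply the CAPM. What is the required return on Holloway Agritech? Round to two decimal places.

Mean R_i = (1.9 − 1.9 + 5.4 − 4.1 + 1.6 + 3.3) / 6 = 1.0333%
Mean R_m = (11.4 − 0.5 + 3.6 − 7.0 − 8.0 − 2.2) / 6 = -0.4500%
Σ(R_i − R̄_i)(R_m − R̄_m) = 53.4800  ⇒  Cov = 53.4800 / 6 = 8.9133
Σ(R_m − R̄_m)² = 259.7950  ⇒  Var(R_m) = 259.7950 / 6 = 43.2992
β = Cov / Var(R_m) = 8.9133 / 43.2992 = 0.2059
MRP = 7.31% − 1.08% = 6.23%
E(R) = R_f + β × MRP = 1.08% + 0.2059 × 6.23% = 2.36%

2.36%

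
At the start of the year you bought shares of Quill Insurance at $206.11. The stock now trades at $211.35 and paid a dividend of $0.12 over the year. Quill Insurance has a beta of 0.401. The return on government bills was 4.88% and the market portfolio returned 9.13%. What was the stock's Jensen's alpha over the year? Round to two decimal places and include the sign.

-3.98%

Realised HPR = (P1 + D1 − P0) / P0 = (211.35 + 0.12 − 206.11) / 206.11 = 5.36 / 206.11 = 2.6006%
MRP = 9.13% − 4.88% = 4.25%
CAPM required = R_f + β·MRP = 4.88% + 0.401 × 4.25% = 6.58425%
α = realised − required = 2.6006% − 6.58425% = -3.98%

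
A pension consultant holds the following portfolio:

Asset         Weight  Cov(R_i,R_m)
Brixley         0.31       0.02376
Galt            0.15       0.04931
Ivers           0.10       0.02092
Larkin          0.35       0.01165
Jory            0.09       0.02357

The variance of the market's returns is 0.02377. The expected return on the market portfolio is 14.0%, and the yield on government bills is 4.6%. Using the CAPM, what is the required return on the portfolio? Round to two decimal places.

13.72%

β_Brixley = 0.02376 / 0.02377 = 0.9996
β_Galt = 0.04931 / 0.02377 = 2.0745
β_Ivers = 0.02092 / 0.02377 = 0.8801
β_Larkin = 0.01165 / 0.02377 = 0.4901
β_Jory = 0.02357 / 0.02377 = 0.9916
β_P = Σ w_i β_i = 0.31×0.9996 + 0.15×2.0745 + 0.10×0.8801 + 0.35×0.4901 + 0.09×0.9916 = 0.9698
MRP = 14.0% − 4.6% = 9.40%
E(R_P) = R_f + β_P × MRP = 4.6% + 0.9698 × 9.4% = 13.72%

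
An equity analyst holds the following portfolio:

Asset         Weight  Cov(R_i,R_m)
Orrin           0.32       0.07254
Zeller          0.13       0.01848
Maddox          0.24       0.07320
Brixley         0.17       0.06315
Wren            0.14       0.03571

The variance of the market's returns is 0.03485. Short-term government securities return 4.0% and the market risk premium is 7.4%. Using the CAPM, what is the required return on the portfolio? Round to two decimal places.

β_Orrin = 0.07254 / 0.03485 = 2.0815
β_Zeller = 0.01848 / 0.03485 = 0.5303
β_Maddox = 0.07320 / 0.03485 = 2.1004
β_Brixley = 0.06315 / 0.03485 = 1.8121
β_Wren = 0.03571 / 0.03485 = 1.0247
β_P = Σ w_i β_i = 0.32×2.0815 + 0.13×0.5303 + 0.24×2.1004 + 0.17×1.8121 + 0.14×1.0247 = 1.6906
E(R_P) = R_f + β_P × MRP = 4.0% + 1.6906 × 7.4% = 16.51%

16.51%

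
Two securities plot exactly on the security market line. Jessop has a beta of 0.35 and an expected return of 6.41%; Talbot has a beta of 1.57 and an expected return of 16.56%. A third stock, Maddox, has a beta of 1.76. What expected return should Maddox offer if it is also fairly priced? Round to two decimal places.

MRP (SML slope) = (16.56% − 6.41%) / (1.57 − 0.35) = 10.15% / 1.22 = 8.3197%
R_f (intercept) = 6.41% − 0.35 × 8.3197% = 3.4981%
E(R_Maddox) = R_f + β × MRP = 3.4981% + 1.76 × 8.3197% = 18.14%

18.14%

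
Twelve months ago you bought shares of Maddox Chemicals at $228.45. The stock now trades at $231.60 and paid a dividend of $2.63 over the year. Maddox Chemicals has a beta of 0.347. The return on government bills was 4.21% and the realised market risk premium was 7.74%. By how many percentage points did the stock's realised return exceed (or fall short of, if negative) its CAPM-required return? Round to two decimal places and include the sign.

-4.37%

Realised HPR = (P1 + D1 − P0) / P0 = (231.60 + 2.63 − 228.45) / 228.45 = 5.78 / 228.45 = 2.5301%
CAPM required = R_f + β·MRP = 4.21% + 0.347 × 7.74% = 6.89578%
α = realised − required = 2.5301% − 6.89578% = -4.37%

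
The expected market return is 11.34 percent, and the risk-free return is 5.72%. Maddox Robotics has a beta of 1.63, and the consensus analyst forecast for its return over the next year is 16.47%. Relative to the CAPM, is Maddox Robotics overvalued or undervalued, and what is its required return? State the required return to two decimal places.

Undervalued; required return 14.88%

MRP = 11.34% − 5.72% = 5.62%
Required return = R_f + β·MRP = 5.72% + 1.63 × 5.62% = 14.88%
Forecast 16.47% > required 14.88% → the stock plots above the SML → undervalued.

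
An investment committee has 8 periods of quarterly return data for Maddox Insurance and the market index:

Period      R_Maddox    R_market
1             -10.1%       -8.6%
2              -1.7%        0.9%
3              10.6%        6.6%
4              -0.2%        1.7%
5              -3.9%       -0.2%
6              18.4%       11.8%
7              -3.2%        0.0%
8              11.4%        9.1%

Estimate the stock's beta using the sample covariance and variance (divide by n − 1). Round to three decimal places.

Mean R_i = (-10.1 − 1.7 + 10.6 − 0.2 − 3.9 + 18.4 − 3.2 + 11.4) / 8 = 2.6625%
Mean R_m = (-8.6 + 0.9 + 6.6 + 1.7 − 0.2 + 11.8 + 0.0 + 9.1) / 8 = 2.6625%
Σ(R_i − R̄_i)(R_m − R̄_m) = 419.8788  ⇒  Cov = 419.8788 / 7 = 59.9827
Σ(R_m − R̄_m)² = 286.5988  ⇒  Var(R_m) = 286.5988 / 7 = 40.9427
β = Cov / Var(R_m) = 59.9827 / 40.9427 = 1.4650

1.465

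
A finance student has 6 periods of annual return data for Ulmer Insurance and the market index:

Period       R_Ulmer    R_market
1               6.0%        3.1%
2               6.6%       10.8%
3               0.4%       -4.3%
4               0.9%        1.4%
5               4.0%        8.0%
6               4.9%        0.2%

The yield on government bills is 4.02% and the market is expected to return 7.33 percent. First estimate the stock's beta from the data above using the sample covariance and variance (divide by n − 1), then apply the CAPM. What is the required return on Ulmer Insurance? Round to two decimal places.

Mean R_i = (6.0 + 6.6 + 0.4 + 0.9 + 4.0 + 4.9) / 6 = 3.8000%
Mean R_m = (3.1 + 10.8 − 4.3 + 1.4 + 8.0 + 0.2) / 6 = 3.2000%
Σ(R_i − R̄_i)(R_m − R̄_m) = 49.4400  ⇒  Cov = 49.4400 / 5 = 9.8880
Σ(R_m − R̄_m)² = 149.3000  ⇒  Var(R_m) = 149.3000 / 5 = 29.8600
β = Cov / Var(R_m) = 9.8880 / 29.8600 = 0.3311
MRP = 7.33% − 4.02% = 3.31%
E(R) = R_f + β × MRP = 4.02% + 0.3311 × 3.31% = 5.12%

5.12%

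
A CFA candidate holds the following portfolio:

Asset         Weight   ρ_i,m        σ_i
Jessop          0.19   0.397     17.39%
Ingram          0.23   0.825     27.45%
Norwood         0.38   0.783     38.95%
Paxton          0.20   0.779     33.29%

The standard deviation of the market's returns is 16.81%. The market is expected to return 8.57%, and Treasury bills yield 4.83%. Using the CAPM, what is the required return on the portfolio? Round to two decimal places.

β_Jessop = 0.397 × 17.39% / 16.81% = 0.4107
β_Ingram = 0.825 × 27.45% / 16.81% = 1.3472
β_Norwood = 0.783 × 38.95% / 16.81% = 1.8143
β_Paxton = 0.779 × 33.29% / 16.81% = 1.5427
β_P = Σ w_i β_i = 0.19×0.4107 + 0.23×1.3472 + 0.38×1.8143 + 0.20×1.5427 = 1.3859
MRP = 8.57% − 4.83% = 3.74%
E(R_P) = R_f + β_P × MRP = 4.83% + 1.3859 × 3.74% = 10.01%

10.01%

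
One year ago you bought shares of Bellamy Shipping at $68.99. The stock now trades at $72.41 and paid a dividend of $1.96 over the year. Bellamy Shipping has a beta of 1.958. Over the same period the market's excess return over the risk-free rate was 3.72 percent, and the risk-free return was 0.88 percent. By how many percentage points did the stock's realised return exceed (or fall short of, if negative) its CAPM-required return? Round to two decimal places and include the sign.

Realised HPR = (P1 + D1 − P0) / P0 = (72.41 + 1.96 − 68.99) / 68.99 = 5.38 / 68.99 = 7.7982%
CAPM required = R_f + β·MRP = 0.88% + 1.958 × 3.72% = 8.16376%
α = realised − required = 7.7982% − 8.16376% = -0.37%

-0.37%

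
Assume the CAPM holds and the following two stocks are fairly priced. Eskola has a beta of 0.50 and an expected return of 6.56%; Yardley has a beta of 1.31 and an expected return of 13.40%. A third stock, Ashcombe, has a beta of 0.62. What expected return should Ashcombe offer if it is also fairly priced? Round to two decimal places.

MRP (SML slope) = (13.40% − 6.56%) / (1.31 − 0.50) = 6.84% / 0.81 = 8.4444%
R_f (intercept) = 6.56% − 0.50 × 8.4444% = 2.3378%
E(R_Ashcombe) = R_f + β × MRP = 2.3378% + 0.62 × 8.4444% = 7.57%

7.57%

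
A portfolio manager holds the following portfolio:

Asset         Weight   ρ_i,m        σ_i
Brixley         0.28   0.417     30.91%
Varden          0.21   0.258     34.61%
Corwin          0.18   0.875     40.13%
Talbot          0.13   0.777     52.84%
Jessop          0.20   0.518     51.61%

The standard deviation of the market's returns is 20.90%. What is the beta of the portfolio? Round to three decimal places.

β_Brixley = 0.417 × 30.91% / 20.90% = 0.6167
β_Varden = 0.258 × 34.61% / 20.90% = 0.4272
β_Corwin = 0.875 × 40.13% / 20.90% = 1.6801
β_Talbot = 0.777 × 52.84% / 20.90% = 1.9644
β_Jessop = 0.518 × 51.61% / 20.90% = 1.2791
β_P = Σ w_i β_i = 0.28×0.6167 + 0.21×0.4272 + 0.18×1.6801 + 0.13×1.9644 + 0.20×1.2791 = 1.0760

1.076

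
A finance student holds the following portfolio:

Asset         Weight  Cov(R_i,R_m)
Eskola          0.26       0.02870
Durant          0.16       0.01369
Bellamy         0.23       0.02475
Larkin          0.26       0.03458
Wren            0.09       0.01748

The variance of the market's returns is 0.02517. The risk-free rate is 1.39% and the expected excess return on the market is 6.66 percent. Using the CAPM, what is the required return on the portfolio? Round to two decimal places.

β_Eskola = 0.02870 / 0.02517 = 1.1402
β_Durant = 0.01369 / 0.02517 = 0.5439
β_Bellamy = 0.02475 / 0.02517 = 0.9833
β_Larkin = 0.03458 / 0.02517 = 1.3739
β_Wren = 0.01748 / 0.02517 = 0.6945
β_P = Σ w_i β_i = 0.26×1.1402 + 0.16×0.5439 + 0.23×0.9833 + 0.26×1.3739 + 0.09×0.6945 = 1.0294
E(R_P) = R_f + β_P × MRP = 1.39% + 1.0294 × 6.66% = 8.25%

8.25%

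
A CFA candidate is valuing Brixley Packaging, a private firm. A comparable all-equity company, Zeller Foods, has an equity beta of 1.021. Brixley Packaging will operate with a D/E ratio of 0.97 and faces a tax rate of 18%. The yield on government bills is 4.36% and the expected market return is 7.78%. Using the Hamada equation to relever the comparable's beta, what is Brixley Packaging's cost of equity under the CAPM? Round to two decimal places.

10.63%

β_L = β_U × [1 + (1 − t)(D/E)] = 1.021 × [1 + (1 − 0.18) × 0.97]
    = 1.021 × [1 + 0.82 × 0.97] = 1.021 × 1.7954 = 1.8331
MRP = 7.78% − 4.36% = 3.42%
E(R) = R_f + β_L × MRP = 4.36% + 1.8331 × 3.42% = 10.63%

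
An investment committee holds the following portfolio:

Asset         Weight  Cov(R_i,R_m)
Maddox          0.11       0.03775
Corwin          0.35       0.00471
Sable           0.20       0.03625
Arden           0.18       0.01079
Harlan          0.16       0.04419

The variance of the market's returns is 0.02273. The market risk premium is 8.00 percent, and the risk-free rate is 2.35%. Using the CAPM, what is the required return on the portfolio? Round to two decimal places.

β_Maddox = 0.03775 / 0.02273 = 1.6608
β_Corwin = 0.00471 / 0.02273 = 0.2072
β_Sable = 0.03625 / 0.02273 = 1.5948
β_Arden = 0.01079 / 0.02273 = 0.4747
β_Harlan = 0.04419 / 0.02273 = 1.9441
β_P = Σ w_i β_i = 0.11×1.6608 + 0.35×0.2072 + 0.20×1.5948 + 0.18×0.4747 + 0.16×1.9441 = 0.9707
E(R_P) = R_f + β_P × MRP = 2.35% + 0.9707 × 8.00% = 10.12%

10.12%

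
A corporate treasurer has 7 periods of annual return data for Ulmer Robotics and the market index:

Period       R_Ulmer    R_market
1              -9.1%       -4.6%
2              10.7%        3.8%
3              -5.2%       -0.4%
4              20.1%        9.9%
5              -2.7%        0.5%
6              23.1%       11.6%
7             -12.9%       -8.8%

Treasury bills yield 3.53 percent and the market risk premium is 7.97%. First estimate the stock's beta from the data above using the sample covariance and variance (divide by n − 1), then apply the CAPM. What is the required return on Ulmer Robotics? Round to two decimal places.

Mean R_i = (-9.1 + 10.7 − 5.2 + 20.1 − 2.7 + 23.1 − 12.9) / 7 = 3.4286%
Mean R_m = (-4.6 + 3.8 − 0.4 + 9.9 + 0.5 + 11.6 − 8.8) / 7 = 1.7143%
Σ(R_i − R̄_i)(R_m − R̄_m) = 622.5771  ⇒  Cov = 622.5771 / 6 = 103.7629
Σ(R_m − R̄_m)² = 325.4486  ⇒  Var(R_m) = 325.4486 / 6 = 54.2414
β = Cov / Var(R_m) = 103.7629 / 54.2414 = 1.9130
E(R) = R_f + β × MRP = 3.53% + 1.9130 × 7.97% = 18.78%

18.78%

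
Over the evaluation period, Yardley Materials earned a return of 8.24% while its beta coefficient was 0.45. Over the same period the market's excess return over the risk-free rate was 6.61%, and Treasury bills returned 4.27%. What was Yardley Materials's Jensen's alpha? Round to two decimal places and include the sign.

CAPM benchmark = R_f + β(R_m − R_f) = 4.27% + 0.45 × 6.61% = 7.2445%
α = actual − benchmark = 8.24% − 7.2445% = +1.00%

+1.00%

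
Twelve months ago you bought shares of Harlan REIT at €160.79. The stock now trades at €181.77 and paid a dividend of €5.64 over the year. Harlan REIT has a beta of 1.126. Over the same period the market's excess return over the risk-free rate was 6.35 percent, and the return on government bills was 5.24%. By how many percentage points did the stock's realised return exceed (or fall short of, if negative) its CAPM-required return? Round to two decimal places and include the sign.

Realised HPR = (P1 + D1 − P0) / P0 = (181.77 + 5.64 − 160.79) / 160.79 = 26.62 / 160.79 = 16.5558%
CAPM required = R_f + β·MRP = 5.24% + 1.126 × 6.35% = 12.39010%
α = realised − required = 16.5558% − 12.39010% = +4.17%

+4.17%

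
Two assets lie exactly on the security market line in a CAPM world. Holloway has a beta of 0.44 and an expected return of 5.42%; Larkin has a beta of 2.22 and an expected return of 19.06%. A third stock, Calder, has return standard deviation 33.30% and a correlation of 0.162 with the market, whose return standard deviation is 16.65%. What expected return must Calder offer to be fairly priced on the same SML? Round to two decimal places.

MRP = (19.06% − 5.42%) / (2.22 − 0.44) = 7.6629%
R_f = 5.42% − 0.44 × 7.6629% = 2.0483%
β_Calder = ρ·σ_i/σ_m = 0.162 × 33.30 / 16.65 = 0.3240
E(R_Calder) = R_f + β × MRP = 2.0483% + 0.3240 × 7.6629% = 4.53%

4.53%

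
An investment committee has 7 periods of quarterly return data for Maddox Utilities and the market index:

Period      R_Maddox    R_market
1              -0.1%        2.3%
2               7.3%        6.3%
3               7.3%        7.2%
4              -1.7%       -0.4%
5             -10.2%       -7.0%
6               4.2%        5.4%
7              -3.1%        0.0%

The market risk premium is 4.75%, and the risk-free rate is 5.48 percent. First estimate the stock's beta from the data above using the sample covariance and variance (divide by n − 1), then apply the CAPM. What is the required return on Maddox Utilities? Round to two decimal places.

Mean R_i = (-0.1 + 7.3 + 7.3 − 1.7 − 10.2 + 4.2 − 3.1) / 7 = 0.5286%
Mean R_m = (2.3 + 6.3 + 7.2 − 0.4 − 7.0 + 5.4 + 0.0) / 7 = 1.9714%
Σ(R_i − R̄_i)(R_m − R̄_m) = 185.7857  ⇒  Cov = 185.7857 / 6 = 30.9643
Σ(R_m − R̄_m)² = 147.9343  ⇒  Var(R_m) = 147.9343 / 6 = 24.6557
β = Cov / Var(R_m) = 30.9643 / 24.6557 = 1.2559
E(R) = R_f + β × MRP = 5.48% + 1.2559 × 4.75% = 11.45%

11.45%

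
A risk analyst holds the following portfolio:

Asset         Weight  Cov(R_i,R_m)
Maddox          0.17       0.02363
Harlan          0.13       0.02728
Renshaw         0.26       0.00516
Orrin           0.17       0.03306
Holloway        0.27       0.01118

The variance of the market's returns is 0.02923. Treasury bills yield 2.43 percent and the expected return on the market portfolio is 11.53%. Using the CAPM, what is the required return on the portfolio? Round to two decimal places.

7.89%

β_Maddox = 0.02363 / 0.02923 = 0.8084
β_Harlan = 0.02728 / 0.02923 = 0.9333
β_Renshaw = 0.00516 / 0.02923 = 0.1765
β_Orrin = 0.03306 / 0.02923 = 1.1310
β_Holloway = 0.01118 / 0.02923 = 0.3825
β_P = Σ w_i β_i = 0.17×0.8084 + 0.13×0.9333 + 0.26×0.1765 + 0.17×1.1310 + 0.27×0.3825 = 0.6002
MRP = 11.53% − 2.43% = 9.10%
E(R_P) = R_f + β_P × MRP = 2.43% + 0.6002 × 9.10% = 7.89%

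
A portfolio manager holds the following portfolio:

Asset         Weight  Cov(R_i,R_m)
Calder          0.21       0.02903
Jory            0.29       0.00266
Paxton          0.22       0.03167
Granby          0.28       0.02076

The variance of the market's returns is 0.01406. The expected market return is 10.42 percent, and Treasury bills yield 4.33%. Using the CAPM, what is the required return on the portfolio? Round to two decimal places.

β_Calder = 0.02903 / 0.01406 = 2.0647
β_Jory = 0.00266 / 0.01406 = 0.1892
β_Paxton = 0.03167 / 0.01406 = 2.2525
β_Granby = 0.02076 / 0.01406 = 1.4765
β_P = Σ w_i β_i = 0.21×2.0647 + 0.29×0.1892 + 0.22×2.2525 + 0.28×1.4765 = 1.3974
MRP = 10.42% − 4.33% = 6.09%
E(R_P) = R_f + β_P × MRP = 4.33% + 1.3974 × 6.09% = 12.84%

12.84%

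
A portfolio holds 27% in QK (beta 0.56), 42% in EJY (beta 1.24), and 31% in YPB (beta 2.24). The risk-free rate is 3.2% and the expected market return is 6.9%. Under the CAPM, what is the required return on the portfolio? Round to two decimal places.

8.26%

β_P = Σ w_i β_i = 0.27×0.56 + 0.42×1.24 + 0.31×2.24 = 1.3664
MRP = 6.9% − 3.2% = 3.70%
E(R_P) = R_f + β_P × MRP = 3.2% + 1.3664 × 3.7% = 8.26%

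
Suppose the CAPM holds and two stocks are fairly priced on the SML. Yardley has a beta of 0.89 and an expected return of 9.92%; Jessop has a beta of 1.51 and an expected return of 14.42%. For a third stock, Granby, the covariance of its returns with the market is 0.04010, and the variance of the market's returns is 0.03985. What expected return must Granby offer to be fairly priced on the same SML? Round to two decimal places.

10.76%

MRP = (14.42% − 9.92%) / (1.51 − 0.89) = 7.2581%
R_f = 9.92% − 0.89 × 7.2581% = 3.4603%
β_Granby = Cov / Var(R_m) = 0.04010 / 0.03985 = 1.0063
E(R_Granby) = R_f + β × MRP = 3.4603% + 1.0063 × 7.2581% = 10.76%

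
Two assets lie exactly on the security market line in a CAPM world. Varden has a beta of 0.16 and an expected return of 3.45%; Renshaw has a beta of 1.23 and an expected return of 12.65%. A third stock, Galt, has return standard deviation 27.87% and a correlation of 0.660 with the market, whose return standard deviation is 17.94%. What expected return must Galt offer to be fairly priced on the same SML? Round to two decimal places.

MRP = (12.65% − 3.45%) / (1.23 − 0.16) = 8.5981%
R_f = 3.45% − 0.16 × 8.5981% = 2.0743%
β_Galt = ρ·σ_i/σ_m = 0.660 × 27.87 / 17.94 = 1.0253
E(R_Galt) = R_f + β × MRP = 2.0743% + 1.0253 × 8.5981% = 10.89%

10.89%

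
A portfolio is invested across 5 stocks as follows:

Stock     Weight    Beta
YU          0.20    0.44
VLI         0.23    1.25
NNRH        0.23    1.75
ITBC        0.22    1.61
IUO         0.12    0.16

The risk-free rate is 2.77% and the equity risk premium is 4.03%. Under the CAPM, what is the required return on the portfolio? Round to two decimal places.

β_P = Σ w_i β_i = 0.20×0.44 + 0.23×1.25 + 0.23×1.75 + 0.22×1.61 + 0.12×0.16 = 1.1514
E(R_P) = R_f + β_P × MRP = 2.77% + 1.1514 × 4.03% = 7.41%

7.41%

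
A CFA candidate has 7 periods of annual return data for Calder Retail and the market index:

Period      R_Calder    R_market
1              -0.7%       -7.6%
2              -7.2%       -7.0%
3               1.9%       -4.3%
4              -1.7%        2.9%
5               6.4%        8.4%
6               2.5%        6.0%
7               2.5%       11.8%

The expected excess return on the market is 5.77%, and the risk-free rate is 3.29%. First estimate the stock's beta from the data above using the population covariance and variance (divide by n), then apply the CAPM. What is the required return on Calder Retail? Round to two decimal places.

Mean R_i = (-0.7 − 7.2 + 1.9 − 1.7 + 6.4 + 2.5 + 2.5) / 7 = 0.5286%
Mean R_m = (-7.6 − 7.0 − 4.3 + 2.9 + 8.4 + 6.0 + 11.8) / 7 = 1.4571%
Σ(R_i − R̄_i)(R_m − R̄_m) = 135.4886  ⇒  Cov = 135.4886 / 7 = 19.3555
Σ(R_m − R̄_m)² = 364.5971  ⇒  Var(R_m) = 364.5971 / 7 = 52.0853
β = Cov / Var(R_m) = 19.3555 / 52.0853 = 0.3716
E(R) = R_f + β × MRP = 3.29% + 0.3716 × 5.77% = 5.43%

5.43%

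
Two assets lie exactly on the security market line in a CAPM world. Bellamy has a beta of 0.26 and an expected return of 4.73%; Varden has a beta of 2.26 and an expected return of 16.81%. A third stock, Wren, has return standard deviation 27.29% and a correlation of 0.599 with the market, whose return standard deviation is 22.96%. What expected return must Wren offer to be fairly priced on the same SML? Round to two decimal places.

7.46%

MRP = (16.81% − 4.73%) / (2.26 − 0.26) = 6.0400%
R_f = 4.73% − 0.26 × 6.0400% = 3.1596%
β_Wren = ρ·σ_i/σ_m = 0.599 × 27.29 / 22.96 = 0.7120
E(R_Wren) = R_f + β × MRP = 3.1596% + 0.7120 × 6.0400% = 7.46%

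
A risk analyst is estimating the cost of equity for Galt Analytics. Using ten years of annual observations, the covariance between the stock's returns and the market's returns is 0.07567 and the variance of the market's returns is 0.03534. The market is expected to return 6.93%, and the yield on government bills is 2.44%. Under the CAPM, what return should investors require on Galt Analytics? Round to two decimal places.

12.05%

β = Cov(R_i, R_m) / Var(R_m) = 0.07567 / 0.03534 = 2.1412
MRP = 6.93% − 2.44% = 4.49%
E(R) = R_f + β × MRP = 2.44% + 2.1412 × 4.49% = 12.05%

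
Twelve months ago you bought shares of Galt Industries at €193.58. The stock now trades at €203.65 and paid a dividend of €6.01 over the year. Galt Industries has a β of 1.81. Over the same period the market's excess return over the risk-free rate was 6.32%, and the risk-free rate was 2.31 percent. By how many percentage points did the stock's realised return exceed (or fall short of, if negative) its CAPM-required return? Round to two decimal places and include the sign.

-5.44%

Realised HPR = (P1 + D1 − P0) / P0 = (203.65 + 6.01 − 193.58) / 193.58 = 16.08 / 193.58 = 8.3066%
CAPM required = R_f + β·MRP = 2.31% + 1.81 × 6.32% = 13.7492%
α = realised − required = 8.3066% − 13.7492% = -5.44%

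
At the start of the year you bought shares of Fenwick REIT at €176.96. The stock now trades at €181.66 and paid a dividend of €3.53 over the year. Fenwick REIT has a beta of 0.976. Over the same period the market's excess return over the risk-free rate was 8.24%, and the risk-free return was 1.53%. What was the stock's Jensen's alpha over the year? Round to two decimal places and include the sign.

-4.92%

Realised HPR = (P1 + D1 − P0) / P0 = (181.66 + 3.53 − 176.96) / 176.96 = 8.23 / 176.96 = 4.6508%
CAPM required = R_f + β·MRP = 1.53% + 0.976 × 8.24% = 9.57224%
α = realised − required = 4.6508% − 9.57224% = -4.92%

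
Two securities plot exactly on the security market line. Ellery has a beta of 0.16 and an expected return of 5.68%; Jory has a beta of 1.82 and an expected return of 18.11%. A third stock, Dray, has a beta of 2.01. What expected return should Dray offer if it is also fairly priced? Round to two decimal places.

19.53%

MRP (SML slope) = (18.11% − 5.68%) / (1.82 − 0.16) = 12.43% / 1.66 = 7.4880%
R_f (intercept) = 5.68% − 0.16 × 7.4880% = 4.4819%
E(R_Dray) = R_f + β × MRP = 4.4819% + 2.01 × 7.4880% = 19.53%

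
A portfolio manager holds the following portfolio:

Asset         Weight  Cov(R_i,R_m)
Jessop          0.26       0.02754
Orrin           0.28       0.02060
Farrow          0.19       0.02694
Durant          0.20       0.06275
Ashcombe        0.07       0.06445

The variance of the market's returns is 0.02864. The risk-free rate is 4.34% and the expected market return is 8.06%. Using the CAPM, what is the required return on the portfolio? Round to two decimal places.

8.90%

β_Jessop = 0.02754 / 0.02864 = 0.9616
β_Orrin = 0.02060 / 0.02864 = 0.7193
β_Farrow = 0.02694 / 0.02864 = 0.9406
β_Durant = 0.06275 / 0.02864 = 2.1910
β_Ashcombe = 0.06445 / 0.02864 = 2.2503
β_P = Σ w_i β_i = 0.26×0.9616 + 0.28×0.7193 + 0.19×0.9406 + 0.20×2.1910 + 0.07×2.2503 = 1.2259
MRP = 8.06% − 4.34% = 3.72%
E(R_P) = R_f + β_P × MRP = 4.34% + 1.2259 × 3.72% = 8.90%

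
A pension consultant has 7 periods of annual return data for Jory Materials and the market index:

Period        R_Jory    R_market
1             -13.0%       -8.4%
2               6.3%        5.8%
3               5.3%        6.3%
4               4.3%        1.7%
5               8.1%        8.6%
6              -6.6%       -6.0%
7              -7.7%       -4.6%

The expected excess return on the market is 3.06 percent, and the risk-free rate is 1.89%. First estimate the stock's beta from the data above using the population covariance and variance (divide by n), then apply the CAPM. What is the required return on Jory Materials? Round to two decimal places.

Mean R_i = (-13.0 + 6.3 + 5.3 + 4.3 + 8.1 − 6.6 − 7.7) / 7 = -0.4714%
Mean R_m = (-8.4 + 5.8 + 6.3 + 1.7 + 8.6 − 6.0 − 4.6) / 7 = 0.4857%
Σ(R_i − R̄_i)(R_m − R̄_m) = 332.7229  ⇒  Cov = 332.7229 / 7 = 47.5318
Σ(R_m − R̄_m)² = 276.2486  ⇒  Var(R_m) = 276.2486 / 7 = 39.4641
β = Cov / Var(R_m) = 47.5318 / 39.4641 = 1.2044
E(R) = R_f + β × MRP = 1.89% + 1.2044 × 3.06% = 5.58%

5.58%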